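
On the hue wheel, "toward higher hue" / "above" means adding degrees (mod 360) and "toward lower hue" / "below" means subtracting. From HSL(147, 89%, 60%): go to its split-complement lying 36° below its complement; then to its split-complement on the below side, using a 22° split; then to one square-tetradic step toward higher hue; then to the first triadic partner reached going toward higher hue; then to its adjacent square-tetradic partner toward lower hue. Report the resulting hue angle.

209°

+144° (split-comp 36° ↓): 147 + 144 = 291°
+158° (split-comp 22° ↓): 291 + 158 = 449 → 449 − 360 = 89°
+90° (square ↑): 89 + 90 = 179°
+120° (triadic ↑): 179 + 120 = 299°
−90° (square ↓): 299 − 90 = 209°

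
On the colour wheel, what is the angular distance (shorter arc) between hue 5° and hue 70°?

65°

|5 − 70| = 65.
65 ≤ 180, so the shorter arc is 65°.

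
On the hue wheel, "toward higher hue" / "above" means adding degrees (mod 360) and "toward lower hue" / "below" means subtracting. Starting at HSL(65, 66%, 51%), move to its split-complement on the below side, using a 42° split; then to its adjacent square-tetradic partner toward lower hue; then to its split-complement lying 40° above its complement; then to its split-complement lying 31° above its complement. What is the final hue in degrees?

184°

split-comp 42° ↓ +138°: 65 + 138 = 203°
square ↓ −90°: 203 − 90 = 113°
split-comp 40° ↑ +220°: 113 + 220 = 333°
split-comp 31° ↑ +211°: 333 + 211 = 544 → 544 − 360 = 184°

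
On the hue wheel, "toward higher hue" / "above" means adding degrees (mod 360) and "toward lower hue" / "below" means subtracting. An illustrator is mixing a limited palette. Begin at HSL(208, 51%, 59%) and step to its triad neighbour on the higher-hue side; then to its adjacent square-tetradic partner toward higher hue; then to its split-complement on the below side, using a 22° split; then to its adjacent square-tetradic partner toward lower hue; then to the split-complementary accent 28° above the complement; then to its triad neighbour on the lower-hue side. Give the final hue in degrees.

214°

208 + 120 = 328°   (triadic ↑)
328 + 90 = 418 → 418 − 360 = 58°   (square ↑)
58 + 158 = 216°   (split-comp 22° ↓)
216 − 90 = 126°   (square ↓)
126 + 208 = 334°   (split-comp 28° ↑)
334 − 120 = 214°   (triadic ↓)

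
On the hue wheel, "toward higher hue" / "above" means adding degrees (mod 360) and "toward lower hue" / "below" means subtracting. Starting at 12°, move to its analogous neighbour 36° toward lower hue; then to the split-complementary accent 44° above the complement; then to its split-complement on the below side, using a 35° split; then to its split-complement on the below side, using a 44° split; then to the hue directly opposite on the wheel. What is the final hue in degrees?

12 − 36 = -24 → -24 + 360 = 336°   (analog 36° ↓)
336 + 224 = 560 → 560 − 360 = 200°   (split-comp 44° ↑)
200 + 145 = 345°   (split-comp 35° ↓)
345 + 136 = 481 → 481 − 360 = 121°   (split-comp 44° ↓)
121 + 180 = 301°   (complement)

301°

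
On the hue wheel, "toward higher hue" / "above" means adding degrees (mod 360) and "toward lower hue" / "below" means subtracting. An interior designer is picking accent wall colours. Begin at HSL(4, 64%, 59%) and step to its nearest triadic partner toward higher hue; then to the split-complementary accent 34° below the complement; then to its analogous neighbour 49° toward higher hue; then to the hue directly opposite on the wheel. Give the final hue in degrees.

4 + 120 = 124°   (triadic ↑)
124 + 146 = 270°   (split-comp 34° ↓)
270 + 49 = 319°   (analog 49° ↑)
319 + 180 = 499 → 499 − 360 = 139°   (complement)

139°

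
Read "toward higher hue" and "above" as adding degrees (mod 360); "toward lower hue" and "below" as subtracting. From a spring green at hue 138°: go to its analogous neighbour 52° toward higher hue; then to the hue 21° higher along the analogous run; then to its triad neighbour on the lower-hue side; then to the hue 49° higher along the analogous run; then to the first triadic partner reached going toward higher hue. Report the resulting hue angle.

260°

138 + 52 = 190°   (analog 52° ↑)
190 + 21 = 211°   (analog 21° ↑)
211 − 120 = 91°   (triadic ↓)
91 + 49 = 140°   (analog 49° ↑)
140 + 120 = 260°   (triadic ↑)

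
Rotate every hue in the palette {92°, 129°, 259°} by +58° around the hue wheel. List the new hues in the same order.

150°, 187°, 317°

92 + 58 = 150°
129 + 58 = 187°
259 + 58 = 317°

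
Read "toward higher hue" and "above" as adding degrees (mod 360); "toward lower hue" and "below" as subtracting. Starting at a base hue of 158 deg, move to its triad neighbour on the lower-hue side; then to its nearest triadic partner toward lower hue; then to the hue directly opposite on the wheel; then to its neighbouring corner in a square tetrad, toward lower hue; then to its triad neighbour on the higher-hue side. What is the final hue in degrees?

triadic ↓ −120°: 158 − 120 = 38°
triadic ↓ −120°: 38 − 120 = -82 → -82 + 360 = 278°
complement +180°: 278 + 180 = 458 → 458 − 360 = 98°
square ↓ −90°: 98 − 90 = 8°
triadic ↑ +120°: 8 + 120 = 128°

128°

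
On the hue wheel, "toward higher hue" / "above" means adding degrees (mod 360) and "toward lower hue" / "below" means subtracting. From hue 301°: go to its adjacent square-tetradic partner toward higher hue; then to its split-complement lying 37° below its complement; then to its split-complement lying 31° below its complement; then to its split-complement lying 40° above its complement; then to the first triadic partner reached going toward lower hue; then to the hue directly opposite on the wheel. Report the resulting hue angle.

301 + 90 = 391 → 391 − 360 = 31°   (square ↑)
31 + 143 = 174°   (split-comp 37° ↓)
174 + 149 = 323°   (split-comp 31° ↓)
323 + 220 = 543 → 543 − 360 = 183°   (split-comp 40° ↑)
183 − 120 = 63°   (triadic ↓)
63 + 180 = 243°   (complement)

243°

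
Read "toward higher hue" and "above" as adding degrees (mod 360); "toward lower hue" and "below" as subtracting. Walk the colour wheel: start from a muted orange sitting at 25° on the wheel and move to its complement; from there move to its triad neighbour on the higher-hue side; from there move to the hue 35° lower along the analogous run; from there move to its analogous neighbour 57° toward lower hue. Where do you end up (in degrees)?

25 + 180 = 205°   (complement)
205 + 120 = 325°   (triadic ↑)
325 − 35 = 290°   (analog 35° ↓)
290 − 57 = 233°   (analog 57° ↓)

233°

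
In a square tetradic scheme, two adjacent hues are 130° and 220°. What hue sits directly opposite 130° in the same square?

A square tetradic scheme places four hues 90° apart; opposite corners are 180° apart.
130 + 180 = 310°

310°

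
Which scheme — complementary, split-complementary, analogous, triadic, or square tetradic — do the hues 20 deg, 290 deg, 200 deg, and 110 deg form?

square tetradic

Sort the hues: 20°, 110°, 200°, 290°.
Successive gaps around the wheel: 90°, 90°, 90°, 90°.
Four hues every 90° form a square tetradic scheme.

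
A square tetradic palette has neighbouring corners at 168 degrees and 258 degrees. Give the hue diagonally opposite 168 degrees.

A square tetradic scheme places four hues 90° apart; opposite corners are 180° apart.
168 + 180 = 348°

348°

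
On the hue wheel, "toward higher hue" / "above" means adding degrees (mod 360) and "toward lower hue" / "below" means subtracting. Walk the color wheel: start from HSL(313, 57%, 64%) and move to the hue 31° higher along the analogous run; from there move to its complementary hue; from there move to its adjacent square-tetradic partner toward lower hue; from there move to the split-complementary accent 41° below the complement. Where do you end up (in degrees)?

213°

313 + 31 = 344°   (analog 31° ↑)
344 + 180 = 524 → 524 − 360 = 164°   (complement)
164 − 90 = 74°   (square ↓)
74 + 139 = 213°   (split-comp 41° ↓)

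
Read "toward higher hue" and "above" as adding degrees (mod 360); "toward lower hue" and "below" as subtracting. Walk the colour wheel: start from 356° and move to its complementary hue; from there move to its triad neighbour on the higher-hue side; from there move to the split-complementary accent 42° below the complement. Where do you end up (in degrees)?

complement +180°: 356 + 180 = 536 → 536 − 360 = 176°
triadic ↑ +120°: 176 + 120 = 296°
split-comp 42° ↓ +138°: 296 + 138 = 434 → 434 − 360 = 74°

74°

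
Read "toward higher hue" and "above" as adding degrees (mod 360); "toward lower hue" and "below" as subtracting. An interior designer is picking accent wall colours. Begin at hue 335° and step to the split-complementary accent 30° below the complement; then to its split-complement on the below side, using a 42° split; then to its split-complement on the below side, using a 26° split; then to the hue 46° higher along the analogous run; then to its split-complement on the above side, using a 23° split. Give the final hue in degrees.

split-comp 30° ↓ +150°: 335 + 150 = 485 → 485 − 360 = 125°
split-comp 42° ↓ +138°: 125 + 138 = 263°
split-comp 26° ↓ +154°: 263 + 154 = 417 → 417 − 360 = 57°
analog 46° ↑ +46°: 57 + 46 = 103°
split-comp 23° ↑ +203°: 103 + 203 = 306°

306°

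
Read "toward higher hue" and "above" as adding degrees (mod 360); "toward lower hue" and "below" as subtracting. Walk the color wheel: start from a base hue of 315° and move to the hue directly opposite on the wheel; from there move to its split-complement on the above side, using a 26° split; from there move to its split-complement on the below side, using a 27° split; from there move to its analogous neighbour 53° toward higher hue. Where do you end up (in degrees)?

187°

315 + 180 = 495 → 495 − 360 = 135°   (complement)
135 + 206 = 341°   (split-comp 26° ↑)
341 + 153 = 494 → 494 − 360 = 134°   (split-comp 27° ↓)
134 + 53 = 187°   (analog 53° ↑)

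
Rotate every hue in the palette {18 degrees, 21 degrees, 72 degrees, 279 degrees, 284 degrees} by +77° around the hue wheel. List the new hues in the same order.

95°, 98°, 149°, 356°, 1°

18 + 77 = 95°
21 + 77 = 98°
72 + 77 = 149°
279 + 77 = 356°
284 + 77 = 361 → 361 − 360 = 1°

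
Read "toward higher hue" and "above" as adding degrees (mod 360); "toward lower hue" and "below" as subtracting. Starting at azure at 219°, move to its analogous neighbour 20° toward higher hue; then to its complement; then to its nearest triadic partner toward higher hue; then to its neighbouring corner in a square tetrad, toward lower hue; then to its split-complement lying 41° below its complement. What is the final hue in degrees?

analog 20° ↑ +20°: 219 + 20 = 239°
complement +180°: 239 + 180 = 419 → 419 − 360 = 59°
triadic ↑ +120°: 59 + 120 = 179°
square ↓ −90°: 179 − 90 = 89°
split-comp 41° ↓ +139°: 89 + 139 = 228°

228°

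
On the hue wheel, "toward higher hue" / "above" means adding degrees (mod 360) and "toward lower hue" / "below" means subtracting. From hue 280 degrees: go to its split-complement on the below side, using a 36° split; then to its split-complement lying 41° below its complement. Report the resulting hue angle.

+144° (split-comp 36° ↓): 280 + 144 = 424 → 424 − 360 = 64°
+139° (split-comp 41° ↓): 64 + 139 = 203°

203°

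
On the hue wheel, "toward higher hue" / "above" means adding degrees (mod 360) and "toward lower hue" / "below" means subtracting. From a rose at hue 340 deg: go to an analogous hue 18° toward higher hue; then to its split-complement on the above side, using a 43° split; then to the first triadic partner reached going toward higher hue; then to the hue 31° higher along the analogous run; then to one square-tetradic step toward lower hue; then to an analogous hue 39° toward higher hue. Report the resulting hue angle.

321°

analog 18° ↑ +18°: 340 + 18 = 358°
split-comp 43° ↑ +223°: 358 + 223 = 581 → 581 − 360 = 221°
triadic ↑ +120°: 221 + 120 = 341°
analog 31° ↑ +31°: 341 + 31 = 372 → 372 − 360 = 12°
square ↓ −90°: 12 − 90 = -78 → -78 + 360 = 282°
analog 39° ↑ +39°: 282 + 39 = 321°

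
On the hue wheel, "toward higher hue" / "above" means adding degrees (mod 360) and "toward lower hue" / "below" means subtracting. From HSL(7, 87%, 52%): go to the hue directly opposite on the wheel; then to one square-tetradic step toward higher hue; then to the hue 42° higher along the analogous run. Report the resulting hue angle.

+180° (complement): 7 + 180 = 187°
+90° (square ↑): 187 + 90 = 277°
+42° (analog 42° ↑): 277 + 42 = 319°

319°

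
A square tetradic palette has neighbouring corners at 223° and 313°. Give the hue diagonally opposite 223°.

A square tetradic scheme places four hues 90° apart; opposite corners are 180° apart.
223 + 180 = 403 → 403 − 360 = 43°

43°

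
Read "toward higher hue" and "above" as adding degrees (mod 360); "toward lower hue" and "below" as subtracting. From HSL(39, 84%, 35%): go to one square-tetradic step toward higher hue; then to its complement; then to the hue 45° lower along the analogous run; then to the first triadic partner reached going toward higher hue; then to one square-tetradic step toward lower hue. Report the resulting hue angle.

39 + 90 = 129°   (square ↑)
129 + 180 = 309°   (complement)
309 − 45 = 264°   (analog 45° ↓)
264 + 120 = 384 → 384 − 360 = 24°   (triadic ↑)
24 − 90 = -66 → -66 + 360 = 294°   (square ↓)

294°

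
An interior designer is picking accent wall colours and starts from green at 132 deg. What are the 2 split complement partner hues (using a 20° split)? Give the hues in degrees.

Split-complementary hues sit 20° either side of the complement.
Complement of 132 deg: 132 + 180 = 312°
312 − 20 = 292°
312 + 20 = 332°

292° and 332°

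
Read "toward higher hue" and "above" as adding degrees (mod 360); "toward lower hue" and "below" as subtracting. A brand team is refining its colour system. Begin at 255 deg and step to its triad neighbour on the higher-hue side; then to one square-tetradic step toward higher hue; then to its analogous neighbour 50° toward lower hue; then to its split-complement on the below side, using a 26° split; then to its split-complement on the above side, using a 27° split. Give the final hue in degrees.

triadic ↑ +120°: 255 + 120 = 375 → 375 − 360 = 15°
square ↑ +90°: 15 + 90 = 105°
analog 50° ↓ −50°: 105 − 50 = 55°
split-comp 26° ↓ +154°: 55 + 154 = 209°
split-comp 27° ↑ +207°: 209 + 207 = 416 → 416 − 360 = 56°

56°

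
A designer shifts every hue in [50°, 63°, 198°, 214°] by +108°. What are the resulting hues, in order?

50 + 108 = 158°
63 + 108 = 171°
198 + 108 = 306°
214 + 108 = 322°

158°, 171°, 306°, 322°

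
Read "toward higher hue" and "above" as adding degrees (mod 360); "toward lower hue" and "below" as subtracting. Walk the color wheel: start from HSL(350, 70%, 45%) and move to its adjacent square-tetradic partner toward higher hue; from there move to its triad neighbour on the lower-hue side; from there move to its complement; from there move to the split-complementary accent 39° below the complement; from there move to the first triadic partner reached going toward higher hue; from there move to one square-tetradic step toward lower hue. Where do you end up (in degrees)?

311°

350 + 90 = 440 → 440 − 360 = 80°   (square ↑)
80 − 120 = -40 → -40 + 360 = 320°   (triadic ↓)
320 + 180 = 500 → 500 − 360 = 140°   (complement)
140 + 141 = 281°   (split-comp 39° ↓)
281 + 120 = 401 → 401 − 360 = 41°   (triadic ↑)
41 − 90 = -49 → -49 + 360 = 311°   (square ↓)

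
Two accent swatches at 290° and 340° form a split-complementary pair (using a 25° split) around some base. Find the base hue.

The accents sit 25° either side of the complement, so the complement is their short-arc midpoint on the wheel.
Short-arc midpoint of 290° and 340°: 315°.
Base is 180° from the complement: 315 − 180 = 135°

135°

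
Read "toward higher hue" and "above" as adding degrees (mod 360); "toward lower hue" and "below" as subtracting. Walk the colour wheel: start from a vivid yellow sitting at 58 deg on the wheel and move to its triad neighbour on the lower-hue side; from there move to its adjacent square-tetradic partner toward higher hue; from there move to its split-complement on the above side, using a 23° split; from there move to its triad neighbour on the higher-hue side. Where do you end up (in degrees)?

351°

−120° (triadic ↓): 58 − 120 = -62 → -62 + 360 = 298°
+90° (square ↑): 298 + 90 = 388 → 388 − 360 = 28°
+203° (split-comp 23° ↑): 28 + 203 = 231°
+120° (triadic ↑): 231 + 120 = 351°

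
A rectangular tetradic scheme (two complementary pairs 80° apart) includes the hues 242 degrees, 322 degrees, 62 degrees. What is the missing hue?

A rectangular tetradic uses two complementary pairs 80° apart: offsets 0°, 80°, 180°, 260°.
Among {62°, 242°, 322°}, 242° and 62° are a 180° pair.
The remaining hue 322° needs its own complement: 322 + 180 = 502 → 502 − 360 = 142°

142°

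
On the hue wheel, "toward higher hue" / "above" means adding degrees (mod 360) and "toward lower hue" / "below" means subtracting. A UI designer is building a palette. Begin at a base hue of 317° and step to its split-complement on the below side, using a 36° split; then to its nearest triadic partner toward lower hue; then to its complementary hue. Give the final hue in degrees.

161°

317 + 144 = 461 → 461 − 360 = 101°   (split-comp 36° ↓)
101 − 120 = -19 → -19 + 360 = 341°   (triadic ↓)
341 + 180 = 521 → 521 − 360 = 161°   (complement)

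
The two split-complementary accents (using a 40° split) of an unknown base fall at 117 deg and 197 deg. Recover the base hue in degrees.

The accents sit 40° either side of the complement, so the complement is their short-arc midpoint on the wheel.
Short-arc midpoint of 117° and 197°: 157°.
Base is 180° from the complement: 157 − 180 = -23 → -23 + 360 = 337°

337°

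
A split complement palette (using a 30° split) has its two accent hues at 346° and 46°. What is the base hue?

196°

The accents sit 30° either side of the complement, so the complement is their short-arc midpoint on the wheel.
Short-arc midpoint of 346° and 46°: 16°.
Base is 180° from the complement: 16 − 180 = -164 → -164 + 360 = 196°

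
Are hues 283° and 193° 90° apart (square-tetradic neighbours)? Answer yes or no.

Angular distance: |283 − 193| = 90 = 90°.
90° apart (square-tetradic neighbours) requires 90°.

yes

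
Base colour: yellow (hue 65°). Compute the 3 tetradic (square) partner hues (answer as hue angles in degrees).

155°, 245° and 335°

65 + 90 = 155°
65 + 180 = 245°
65 + 270 = 335°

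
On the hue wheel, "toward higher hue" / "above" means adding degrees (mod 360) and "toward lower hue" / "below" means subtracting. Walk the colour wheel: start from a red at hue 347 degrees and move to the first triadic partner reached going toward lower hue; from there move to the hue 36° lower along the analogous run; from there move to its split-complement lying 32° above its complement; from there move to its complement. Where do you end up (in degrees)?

−120° (triadic ↓): 347 − 120 = 227°
−36° (analog 36° ↓): 227 − 36 = 191°
+212° (split-comp 32° ↑): 191 + 212 = 403 → 403 − 360 = 43°
+180° (complement): 43 + 180 = 223°

223°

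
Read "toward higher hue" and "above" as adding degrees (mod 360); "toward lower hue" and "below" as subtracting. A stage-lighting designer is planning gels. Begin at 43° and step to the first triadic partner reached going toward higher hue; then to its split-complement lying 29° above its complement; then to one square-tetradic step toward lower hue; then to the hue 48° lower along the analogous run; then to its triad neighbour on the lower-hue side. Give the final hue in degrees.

114°

triadic ↑ +120°: 43 + 120 = 163°
split-comp 29° ↑ +209°: 163 + 209 = 372 → 372 − 360 = 12°
square ↓ −90°: 12 − 90 = -78 → -78 + 360 = 282°
analog 48° ↓ −48°: 282 − 48 = 234°
triadic ↓ −120°: 234 − 120 = 114°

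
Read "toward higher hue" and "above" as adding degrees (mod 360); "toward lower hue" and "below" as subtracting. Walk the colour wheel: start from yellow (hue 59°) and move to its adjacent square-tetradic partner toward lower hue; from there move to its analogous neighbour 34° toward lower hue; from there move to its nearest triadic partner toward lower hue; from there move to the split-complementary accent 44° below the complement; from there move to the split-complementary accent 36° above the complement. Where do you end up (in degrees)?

square ↓ −90°: 59 − 90 = -31 → -31 + 360 = 329°
analog 34° ↓ −34°: 329 − 34 = 295°
triadic ↓ −120°: 295 − 120 = 175°
split-comp 44° ↓ +136°: 175 + 136 = 311°
split-comp 36° ↑ +216°: 311 + 216 = 527 → 527 − 360 = 167°

167°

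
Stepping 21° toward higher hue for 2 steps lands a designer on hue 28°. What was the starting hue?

346°

2 steps of 21° (toward higher hue) give a net shift of +42°.
Start = end − shift: 28 − 42 = -14 → -14 + 360 = 346°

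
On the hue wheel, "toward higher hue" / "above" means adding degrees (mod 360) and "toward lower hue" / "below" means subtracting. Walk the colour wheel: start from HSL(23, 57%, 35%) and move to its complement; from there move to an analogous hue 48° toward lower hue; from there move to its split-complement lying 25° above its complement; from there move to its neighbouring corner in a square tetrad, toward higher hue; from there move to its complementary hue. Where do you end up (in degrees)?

+180° (complement): 23 + 180 = 203°
−48° (analog 48° ↓): 203 − 48 = 155°
+205° (split-comp 25° ↑): 155 + 205 = 360 → 360 − 360 = 0°
+90° (square ↑): 0 + 90 = 90°
+180° (complement): 90 + 180 = 270°

270°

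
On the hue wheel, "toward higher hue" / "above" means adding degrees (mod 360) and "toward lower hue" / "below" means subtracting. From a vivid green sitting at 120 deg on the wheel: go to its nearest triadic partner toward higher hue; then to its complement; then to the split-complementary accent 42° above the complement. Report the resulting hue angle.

282°

triadic ↑ +120°: 120 + 120 = 240°
complement +180°: 240 + 180 = 420 → 420 − 360 = 60°
split-comp 42° ↑ +222°: 60 + 222 = 282°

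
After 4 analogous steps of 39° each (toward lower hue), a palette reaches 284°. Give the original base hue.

4 steps of 39° (toward lower hue) give a net shift of −156°.
Start = end − shift: 284 + 156 = 440 → 440 − 360 = 80°

80°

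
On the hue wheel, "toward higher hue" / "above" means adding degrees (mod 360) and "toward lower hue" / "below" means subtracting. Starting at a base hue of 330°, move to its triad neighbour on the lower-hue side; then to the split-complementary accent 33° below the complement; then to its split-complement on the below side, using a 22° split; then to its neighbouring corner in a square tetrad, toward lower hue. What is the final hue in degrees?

triadic ↓ −120°: 330 − 120 = 210°
split-comp 33° ↓ +147°: 210 + 147 = 357°
split-comp 22° ↓ +158°: 357 + 158 = 515 → 515 − 360 = 155°
square ↓ −90°: 155 − 90 = 65°

65°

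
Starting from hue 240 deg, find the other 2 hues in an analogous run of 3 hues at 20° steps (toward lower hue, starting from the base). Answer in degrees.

Analogous hues sit every 20° along the wheel.
240 − 20 = 220°
240 − 40 = 200°

220° and 200°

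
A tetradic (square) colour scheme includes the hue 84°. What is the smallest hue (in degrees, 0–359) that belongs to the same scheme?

84°

A square tetradic scheme places four hues every 90°.
The full set through 84° is {84°, 174°, 264°, 354°}.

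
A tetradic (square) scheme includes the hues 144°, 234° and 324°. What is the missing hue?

54°

A square tetradic scheme places four hues every 90°.
The full set through 144° is {54°, 144°, 234°, 324°}.
Given {144°, 234°, 324°}, the missing hue is 54°.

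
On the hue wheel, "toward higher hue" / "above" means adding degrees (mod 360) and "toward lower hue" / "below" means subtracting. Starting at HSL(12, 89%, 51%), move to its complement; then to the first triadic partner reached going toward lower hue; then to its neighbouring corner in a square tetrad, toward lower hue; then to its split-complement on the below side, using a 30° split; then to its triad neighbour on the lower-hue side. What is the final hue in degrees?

12°

+180° (complement): 12 + 180 = 192°
−120° (triadic ↓): 192 − 120 = 72°
−90° (square ↓): 72 − 90 = -18 → -18 + 360 = 342°
+150° (split-comp 30° ↓): 342 + 150 = 492 → 492 − 360 = 132°
−120° (triadic ↓): 132 − 120 = 12°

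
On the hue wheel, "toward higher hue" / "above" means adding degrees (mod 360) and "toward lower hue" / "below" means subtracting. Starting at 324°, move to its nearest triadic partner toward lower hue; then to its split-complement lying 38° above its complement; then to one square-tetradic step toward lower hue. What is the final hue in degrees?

332°

324 − 120 = 204°   (triadic ↓)
204 + 218 = 422 → 422 − 360 = 62°   (split-comp 38° ↑)
62 − 90 = -28 → -28 + 360 = 332°   (square ↓)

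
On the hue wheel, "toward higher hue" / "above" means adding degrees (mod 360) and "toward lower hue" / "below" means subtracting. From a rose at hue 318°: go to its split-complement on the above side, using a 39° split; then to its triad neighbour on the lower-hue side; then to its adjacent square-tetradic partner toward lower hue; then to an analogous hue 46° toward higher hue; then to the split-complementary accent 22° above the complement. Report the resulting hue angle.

215°

318 + 219 = 537 → 537 − 360 = 177°   (split-comp 39° ↑)
177 − 120 = 57°   (triadic ↓)
57 − 90 = -33 → -33 + 360 = 327°   (square ↓)
327 + 46 = 373 → 373 − 360 = 13°   (analog 46° ↑)
13 + 202 = 215°   (split-comp 22° ↑)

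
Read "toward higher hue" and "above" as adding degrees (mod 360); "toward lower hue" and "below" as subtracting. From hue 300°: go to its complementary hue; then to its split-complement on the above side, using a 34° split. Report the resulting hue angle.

334°

+180° (complement): 300 + 180 = 480 → 480 − 360 = 120°
+214° (split-comp 34° ↑): 120 + 214 = 334°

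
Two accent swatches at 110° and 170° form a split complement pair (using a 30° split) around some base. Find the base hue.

The accents sit 30° either side of the complement, so the complement is their short-arc midpoint on the wheel.
Short-arc midpoint of 110° and 170°: 140°.
Base is 180° from the complement: 140 − 180 = -40 → -40 + 360 = 320°

320°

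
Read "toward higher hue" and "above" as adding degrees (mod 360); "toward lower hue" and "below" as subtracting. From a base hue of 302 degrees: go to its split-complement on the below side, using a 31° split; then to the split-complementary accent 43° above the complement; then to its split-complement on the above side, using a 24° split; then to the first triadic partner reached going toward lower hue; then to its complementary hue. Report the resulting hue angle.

+149° (split-comp 31° ↓): 302 + 149 = 451 → 451 − 360 = 91°
+223° (split-comp 43° ↑): 91 + 223 = 314°
+204° (split-comp 24° ↑): 314 + 204 = 518 → 518 − 360 = 158°
−120° (triadic ↓): 158 − 120 = 38°
+180° (complement): 38 + 180 = 218°

218°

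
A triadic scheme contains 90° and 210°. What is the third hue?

330°

A triad spaces three hues 120° apart.
The full set is {90°, 210°, 330°}.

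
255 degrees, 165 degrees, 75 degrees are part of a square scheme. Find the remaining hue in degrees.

A square tetradic scheme places four hues every 90°.
The full set through 75° is {75°, 165°, 255°, 345°}.
Given {75°, 165°, 255°}, the missing hue is 345°.

345°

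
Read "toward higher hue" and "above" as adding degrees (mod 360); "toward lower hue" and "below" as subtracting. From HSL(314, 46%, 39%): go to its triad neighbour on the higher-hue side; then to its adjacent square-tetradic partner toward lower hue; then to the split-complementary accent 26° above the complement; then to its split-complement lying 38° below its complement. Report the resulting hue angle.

332°

314 + 120 = 434 → 434 − 360 = 74°   (triadic ↑)
74 − 90 = -16 → -16 + 360 = 344°   (square ↓)
344 + 206 = 550 → 550 − 360 = 190°   (split-comp 26° ↑)
190 + 142 = 332°   (split-comp 38° ↓)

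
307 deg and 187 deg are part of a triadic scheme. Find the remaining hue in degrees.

A triad places three hues 120° apart.
The full set through 187° is {67°, 187°, 307°}.
Given {187°, 307°}, the missing hue is 67°.

67°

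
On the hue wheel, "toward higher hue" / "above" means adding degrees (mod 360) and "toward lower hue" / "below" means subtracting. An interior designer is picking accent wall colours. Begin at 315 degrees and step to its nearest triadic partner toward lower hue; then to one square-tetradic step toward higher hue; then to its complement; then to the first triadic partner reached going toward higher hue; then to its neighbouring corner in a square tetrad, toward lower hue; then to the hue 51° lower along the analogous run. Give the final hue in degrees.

−120° (triadic ↓): 315 − 120 = 195°
+90° (square ↑): 195 + 90 = 285°
+180° (complement): 285 + 180 = 465 → 465 − 360 = 105°
+120° (triadic ↑): 105 + 120 = 225°
−90° (square ↓): 225 − 90 = 135°
−51° (analog 51° ↓): 135 − 51 = 84°

84°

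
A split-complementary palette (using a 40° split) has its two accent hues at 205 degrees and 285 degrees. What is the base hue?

65°

The accents sit 40° either side of the complement, so the complement is their short-arc midpoint on the wheel.
Short-arc midpoint of 205° and 285°: 245°.
Base is 180° from the complement: 245 − 180 = 65°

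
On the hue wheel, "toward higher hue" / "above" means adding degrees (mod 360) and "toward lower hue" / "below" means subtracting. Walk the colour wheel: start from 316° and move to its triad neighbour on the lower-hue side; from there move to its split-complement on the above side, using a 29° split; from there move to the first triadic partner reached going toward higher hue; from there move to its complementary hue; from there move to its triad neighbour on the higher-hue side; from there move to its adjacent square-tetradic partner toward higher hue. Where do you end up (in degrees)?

195°

316 − 120 = 196°   (triadic ↓)
196 + 209 = 405 → 405 − 360 = 45°   (split-comp 29° ↑)
45 + 120 = 165°   (triadic ↑)
165 + 180 = 345°   (complement)
345 + 120 = 465 → 465 − 360 = 105°   (triadic ↑)
105 + 90 = 195°   (square ↑)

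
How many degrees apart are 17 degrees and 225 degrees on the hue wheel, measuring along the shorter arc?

|17 − 225| = 208.
The shorter arc is 360 − 208 = 152°.

152°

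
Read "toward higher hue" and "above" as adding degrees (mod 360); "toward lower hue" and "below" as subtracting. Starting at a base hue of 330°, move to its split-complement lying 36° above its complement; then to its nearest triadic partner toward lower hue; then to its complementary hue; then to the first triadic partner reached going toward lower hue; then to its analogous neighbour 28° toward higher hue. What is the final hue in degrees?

330 + 216 = 546 → 546 − 360 = 186°   (split-comp 36° ↑)
186 − 120 = 66°   (triadic ↓)
66 + 180 = 246°   (complement)
246 − 120 = 126°   (triadic ↓)
126 + 28 = 154°   (analog 28° ↑)

154°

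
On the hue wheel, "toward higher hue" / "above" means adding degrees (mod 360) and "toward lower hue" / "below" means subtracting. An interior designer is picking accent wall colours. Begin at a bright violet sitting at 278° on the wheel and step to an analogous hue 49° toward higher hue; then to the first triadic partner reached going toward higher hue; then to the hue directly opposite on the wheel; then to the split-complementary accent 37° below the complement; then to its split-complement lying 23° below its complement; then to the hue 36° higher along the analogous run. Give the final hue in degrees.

analog 49° ↑ +49°: 278 + 49 = 327°
triadic ↑ +120°: 327 + 120 = 447 → 447 − 360 = 87°
complement +180°: 87 + 180 = 267°
split-comp 37° ↓ +143°: 267 + 143 = 410 → 410 − 360 = 50°
split-comp 23° ↓ +157°: 50 + 157 = 207°
analog 36° ↑ +36°: 207 + 36 = 243°

243°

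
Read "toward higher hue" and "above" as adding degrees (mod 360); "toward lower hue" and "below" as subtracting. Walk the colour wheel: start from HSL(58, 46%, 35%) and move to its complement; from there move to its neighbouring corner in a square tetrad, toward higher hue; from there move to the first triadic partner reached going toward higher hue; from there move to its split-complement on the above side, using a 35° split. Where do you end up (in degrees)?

complement +180°: 58 + 180 = 238°
square ↑ +90°: 238 + 90 = 328°
triadic ↑ +120°: 328 + 120 = 448 → 448 − 360 = 88°
split-comp 35° ↑ +215°: 88 + 215 = 303°

303°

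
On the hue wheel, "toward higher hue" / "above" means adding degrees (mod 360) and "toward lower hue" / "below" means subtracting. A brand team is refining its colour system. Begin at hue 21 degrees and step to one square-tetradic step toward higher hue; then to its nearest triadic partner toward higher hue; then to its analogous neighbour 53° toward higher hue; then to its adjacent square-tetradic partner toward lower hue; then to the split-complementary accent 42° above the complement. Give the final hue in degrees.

+90° (square ↑): 21 + 90 = 111°
+120° (triadic ↑): 111 + 120 = 231°
+53° (analog 53° ↑): 231 + 53 = 284°
−90° (square ↓): 284 − 90 = 194°
+222° (split-comp 42° ↑): 194 + 222 = 416 → 416 − 360 = 56°

56°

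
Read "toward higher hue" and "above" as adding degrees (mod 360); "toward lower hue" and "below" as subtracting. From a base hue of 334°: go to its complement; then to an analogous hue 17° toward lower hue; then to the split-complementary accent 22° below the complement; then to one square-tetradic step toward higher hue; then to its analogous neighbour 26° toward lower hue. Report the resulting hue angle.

complement +180°: 334 + 180 = 514 → 514 − 360 = 154°
analog 17° ↓ −17°: 154 − 17 = 137°
split-comp 22° ↓ +158°: 137 + 158 = 295°
square ↑ +90°: 295 + 90 = 385 → 385 − 360 = 25°
analog 26° ↓ −26°: 25 − 26 = -1 → -1 + 360 = 359°

359°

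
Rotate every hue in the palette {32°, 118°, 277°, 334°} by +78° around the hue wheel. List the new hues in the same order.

32 + 78 = 110°
118 + 78 = 196°
277 + 78 = 355°
334 + 78 = 412 → 412 − 360 = 52°

110°, 196°, 355°, 52°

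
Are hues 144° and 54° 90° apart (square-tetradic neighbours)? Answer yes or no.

Angular distance: |144 − 54| = 90 = 90°.
90° apart (square-tetradic neighbours) requires 90°.

yes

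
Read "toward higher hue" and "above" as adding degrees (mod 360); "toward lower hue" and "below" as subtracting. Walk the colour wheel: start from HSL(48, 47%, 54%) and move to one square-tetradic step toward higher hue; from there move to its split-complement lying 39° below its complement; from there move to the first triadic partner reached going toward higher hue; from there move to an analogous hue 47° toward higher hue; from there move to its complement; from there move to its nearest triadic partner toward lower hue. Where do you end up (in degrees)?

146°

square ↑ +90°: 48 + 90 = 138°
split-comp 39° ↓ +141°: 138 + 141 = 279°
triadic ↑ +120°: 279 + 120 = 399 → 399 − 360 = 39°
analog 47° ↑ +47°: 39 + 47 = 86°
complement +180°: 86 + 180 = 266°
triadic ↓ −120°: 266 − 120 = 146°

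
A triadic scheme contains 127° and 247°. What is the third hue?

7°

A triad spaces three hues 120° apart.
The full set is {7°, 127°, 247°}.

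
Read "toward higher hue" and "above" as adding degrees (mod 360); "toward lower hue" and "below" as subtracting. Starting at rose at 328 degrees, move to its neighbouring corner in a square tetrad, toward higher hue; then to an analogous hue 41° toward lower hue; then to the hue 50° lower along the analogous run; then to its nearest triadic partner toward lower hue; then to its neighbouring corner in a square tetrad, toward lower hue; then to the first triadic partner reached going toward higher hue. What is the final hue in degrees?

square ↑ +90°: 328 + 90 = 418 → 418 − 360 = 58°
analog 41° ↓ −41°: 58 − 41 = 17°
analog 50° ↓ −50°: 17 − 50 = -33 → -33 + 360 = 327°
triadic ↓ −120°: 327 − 120 = 207°
square ↓ −90°: 207 − 90 = 117°
triadic ↑ +120°: 117 + 120 = 237°

237°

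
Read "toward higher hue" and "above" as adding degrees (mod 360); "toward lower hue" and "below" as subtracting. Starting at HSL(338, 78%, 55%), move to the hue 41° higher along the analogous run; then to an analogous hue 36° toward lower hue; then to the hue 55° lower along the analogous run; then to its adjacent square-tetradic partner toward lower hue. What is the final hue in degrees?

198°

338 + 41 = 379 → 379 − 360 = 19°   (analog 41° ↑)
19 − 36 = -17 → -17 + 360 = 343°   (analog 36° ↓)
343 − 55 = 288°   (analog 55° ↓)
288 − 90 = 198°   (square ↓)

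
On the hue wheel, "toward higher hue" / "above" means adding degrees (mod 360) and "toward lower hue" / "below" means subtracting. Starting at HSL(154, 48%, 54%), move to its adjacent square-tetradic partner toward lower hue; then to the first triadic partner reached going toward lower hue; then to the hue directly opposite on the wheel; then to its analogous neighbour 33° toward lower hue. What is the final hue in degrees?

91°

154 − 90 = 64°   (square ↓)
64 − 120 = -56 → -56 + 360 = 304°   (triadic ↓)
304 + 180 = 484 → 484 − 360 = 124°   (complement)
124 − 33 = 91°   (analog 33° ↓)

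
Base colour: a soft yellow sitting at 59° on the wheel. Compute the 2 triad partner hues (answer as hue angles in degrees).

179° and 299°

A triad places three hues 120° apart.
59 + 120 = 179°
59 + 240 = 299°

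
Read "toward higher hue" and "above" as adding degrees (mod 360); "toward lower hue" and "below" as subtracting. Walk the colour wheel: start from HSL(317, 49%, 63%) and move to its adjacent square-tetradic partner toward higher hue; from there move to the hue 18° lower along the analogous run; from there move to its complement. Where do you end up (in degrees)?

209°

square ↑ +90°: 317 + 90 = 407 → 407 − 360 = 47°
analog 18° ↓ −18°: 47 − 18 = 29°
complement +180°: 29 + 180 = 209°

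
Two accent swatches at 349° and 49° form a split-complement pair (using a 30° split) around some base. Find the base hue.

199°

The accents sit 30° either side of the complement, so the complement is their short-arc midpoint on the wheel.
Short-arc midpoint of 349° and 49°: 19°.
Base is 180° from the complement: 19 − 180 = -161 → -161 + 360 = 199°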